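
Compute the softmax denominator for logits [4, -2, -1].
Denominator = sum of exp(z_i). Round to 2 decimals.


Denom = e^4=54.5982 + e^-2=0.1353 + e^-1=0.3679. Sum = 55.1014, which rounds to 55.10.

55.10


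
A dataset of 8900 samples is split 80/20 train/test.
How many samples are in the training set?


Test set = 8900 * 20% = 1780. Training set = 8900 - 1780 = 7120.

7120


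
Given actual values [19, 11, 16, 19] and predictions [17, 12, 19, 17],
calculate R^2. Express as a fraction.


Mean(y) = 65/4. SS_res = 18. SS_tot = 171/4. R^2 = 1 - 18/(171/4) = 11/19.

11/19


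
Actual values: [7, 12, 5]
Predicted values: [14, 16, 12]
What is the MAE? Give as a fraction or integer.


MAE = (1/3) * (|7-14|=7 + |12-16|=4 + |5-12|=7). Sum = 18. MAE = 6.

6


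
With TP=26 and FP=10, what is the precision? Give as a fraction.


Precision = TP / (TP + FP) = 26 / 36 = 13/18.

13/18


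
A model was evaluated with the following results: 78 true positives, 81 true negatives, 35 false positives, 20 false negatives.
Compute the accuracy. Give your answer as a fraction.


Accuracy = (TP + TN) / (TP + TN + FP + FN) = (78 + 81) / 214 = 159/214.

159/214


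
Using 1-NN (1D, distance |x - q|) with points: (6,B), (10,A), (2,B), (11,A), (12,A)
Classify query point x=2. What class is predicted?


Distances: |6-2|=4, |10-2|=8, |2-2|=0, |11-2|=9, |12-2|=10. 1 nearest: (2,B). Counts: {'B': 1}. Majority class: B.

B


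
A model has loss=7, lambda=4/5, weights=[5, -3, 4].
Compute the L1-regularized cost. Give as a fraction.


L1 norm = sum(|w|) = 12. J = 7 + 4/5 * 12 = 83/5.

83/5


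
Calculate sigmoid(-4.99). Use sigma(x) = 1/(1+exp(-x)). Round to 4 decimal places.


sigma(-4.99) = 1/(1+e^(4.99)) = 1/(1+146.936423) = 1/147.936423 = 0.0068.

0.0068


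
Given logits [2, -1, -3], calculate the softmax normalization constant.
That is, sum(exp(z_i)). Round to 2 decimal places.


Denom = e^2=7.3891 + e^-1=0.3679 + e^-3=0.0498. Sum = 7.8068, which rounds to 7.81.

7.81


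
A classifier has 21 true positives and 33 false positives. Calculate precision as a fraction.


Precision = TP / (TP + FP) = 21 / 54 = 7/18.

7/18


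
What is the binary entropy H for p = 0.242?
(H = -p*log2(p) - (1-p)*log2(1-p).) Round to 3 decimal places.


H = -0.242*log2(0.242) - 0.758*log2(0.758) = 0.798.

0.798


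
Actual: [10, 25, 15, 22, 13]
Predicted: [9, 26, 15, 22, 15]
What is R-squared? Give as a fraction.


Mean(y) = 17. SS_res = 6. SS_tot = 158. R^2 = 1 - 6/(158) = 76/79.

76/79


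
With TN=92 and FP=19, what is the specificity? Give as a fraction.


Specificity = TN / (TN + FP) = 92 / 111 = 92/111.

92/111


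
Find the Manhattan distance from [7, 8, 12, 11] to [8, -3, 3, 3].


d = sum of absolute differences: |7-8|=1 + |8--3|=11 + |12-3|=9 + |11-3|=8 = 29.

29


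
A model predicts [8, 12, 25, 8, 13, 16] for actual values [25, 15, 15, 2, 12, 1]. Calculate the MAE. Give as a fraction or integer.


MAE = (1/6) * (|25-8|=17 + |15-12|=3 + |15-25|=10 + |2-8|=6 + |12-13|=1 + |1-16|=15). Sum = 52. MAE = 26/3.

26/3


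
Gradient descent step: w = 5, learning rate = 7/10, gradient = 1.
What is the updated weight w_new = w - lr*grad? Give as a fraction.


w_new = 5 - 7/10 * 1 = 5 - 7/10 = 43/10.

43/10


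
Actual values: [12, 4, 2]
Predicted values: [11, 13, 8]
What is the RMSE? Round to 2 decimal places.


MSE = 39.3333. RMSE = sqrt(39.3333) = 6.27.

6.27


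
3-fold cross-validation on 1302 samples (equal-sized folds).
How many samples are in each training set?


Each validation fold has 1302/3 = 434 samples. Training set = 1302 - 434 = 868.

868


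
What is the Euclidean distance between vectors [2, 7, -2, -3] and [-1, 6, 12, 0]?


d = sqrt(sum of squared differences). (2--1)^2=9, (7-6)^2=1, (-2-12)^2=196, (-3-0)^2=9. Sum = 215.

sqrt(215)


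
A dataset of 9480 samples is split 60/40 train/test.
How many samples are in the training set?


Test set = 9480 * 40% = 3792. Training set = 9480 - 3792 = 5688.

5688


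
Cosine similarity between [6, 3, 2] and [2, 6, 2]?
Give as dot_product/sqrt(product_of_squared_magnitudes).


dot = 34. |a|^2 = 49, |b|^2 = 44. cos = 34/sqrt(2156).

34/sqrt(2156)


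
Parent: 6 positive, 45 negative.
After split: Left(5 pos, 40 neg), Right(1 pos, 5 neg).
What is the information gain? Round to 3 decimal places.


H(parent) = 0.5226. H(left) = 0.5033, H(right) = 0.6500. Weighted = (45/51)*0.5033 + (6/51)*0.6500 = 0.5206. IG = 0.5226 - 0.5206 = 0.0020, which rounds to 0.002.

0.002


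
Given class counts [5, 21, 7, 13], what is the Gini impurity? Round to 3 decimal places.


Total = 46. Proportions: 5/46, 21/46, 7/46, 13/46. sum(p_i^2) = 0.3233. Gini = 1 - 0.3233 = 0.6767, which rounds to 0.677.

0.677


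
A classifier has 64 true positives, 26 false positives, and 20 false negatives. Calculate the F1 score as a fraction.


Precision = 64/90 = 32/45. Recall = 64/84 = 16/21. F1 = 2*P*R/(P+R) = 64/87.

64/87


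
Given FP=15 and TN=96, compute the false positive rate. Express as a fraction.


FPR = FP / (FP + TN) = 15 / 111 = 5/37.

5/37


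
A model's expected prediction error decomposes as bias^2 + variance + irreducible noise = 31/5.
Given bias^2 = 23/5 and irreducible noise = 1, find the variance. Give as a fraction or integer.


Total error = bias^2 + variance + irreducible noise. So variance = 31/5 - 23/5 - 1 = 3/5.

3/5


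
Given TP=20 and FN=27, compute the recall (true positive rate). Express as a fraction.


Recall = TP / (TP + FN) = 20 / 47 = 20/47.

20/47


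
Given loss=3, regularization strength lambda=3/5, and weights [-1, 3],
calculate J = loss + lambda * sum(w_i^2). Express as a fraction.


L2 sq norm = sum(w^2) = 10. J = 3 + 3/5 * 10 = 9.

9


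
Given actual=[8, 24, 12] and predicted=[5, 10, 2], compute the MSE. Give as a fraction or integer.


MSE = (1/3) * ((8-5)^2=9 + (24-10)^2=196 + (12-2)^2=100). Sum = 305. MSE = 305/3.

305/3


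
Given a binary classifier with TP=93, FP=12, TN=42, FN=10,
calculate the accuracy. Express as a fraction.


Accuracy = (TP + TN) / (TP + TN + FP + FN) = (93 + 42) / 157 = 135/157.

135/157


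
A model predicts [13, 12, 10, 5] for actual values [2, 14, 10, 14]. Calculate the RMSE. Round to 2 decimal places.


MSE = 51.5000. RMSE = sqrt(51.5000) = 7.18.

7.18


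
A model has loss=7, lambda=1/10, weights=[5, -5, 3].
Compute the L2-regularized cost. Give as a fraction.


L2 sq norm = sum(w^2) = 59. J = 7 + 1/10 * 59 = 129/10.

129/10


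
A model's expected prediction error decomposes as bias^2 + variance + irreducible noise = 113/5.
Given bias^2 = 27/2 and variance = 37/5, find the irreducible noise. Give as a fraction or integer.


Total error = bias^2 + variance + irreducible noise. So irreducible noise = 113/5 - 27/2 - 37/5 = 17/10.

17/10


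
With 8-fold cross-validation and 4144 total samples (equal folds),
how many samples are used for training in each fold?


Each validation fold has 4144/8 = 518 samples. Training set = 4144 - 518 = 3626.

3626


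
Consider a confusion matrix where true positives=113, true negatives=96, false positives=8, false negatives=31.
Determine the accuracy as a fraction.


Accuracy = (TP + TN) / (TP + TN + FP + FN) = (113 + 96) / 248 = 209/248.

209/248


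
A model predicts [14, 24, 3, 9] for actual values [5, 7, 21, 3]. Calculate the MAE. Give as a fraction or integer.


MAE = (1/4) * (|5-14|=9 + |7-24|=17 + |21-3|=18 + |3-9|=6). Sum = 50. MAE = 25/2.

25/2


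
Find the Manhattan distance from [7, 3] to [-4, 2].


d = sum of absolute differences: |7--4|=11 + |3-2|=1 = 12.

12


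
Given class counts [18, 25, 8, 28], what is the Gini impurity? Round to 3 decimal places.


Total = 79. Proportions: 18/79, 25/79, 8/79, 28/79. sum(p_i^2) = 0.2879. Gini = 1 - 0.2879 = 0.7121, which rounds to 0.712.

0.712


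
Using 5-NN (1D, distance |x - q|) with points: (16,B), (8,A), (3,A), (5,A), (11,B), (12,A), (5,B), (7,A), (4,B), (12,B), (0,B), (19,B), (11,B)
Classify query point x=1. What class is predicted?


Distances: |16-1|=15, |8-1|=7, |3-1|=2, |5-1|=4, |11-1|=10, |12-1|=11, |5-1|=4, |7-1|=6, |4-1|=3, |12-1|=11, |0-1|=1, |19-1|=18, |11-1|=10. 5 nearest: (0,B), (3,A), (4,B), (5,A), (5,B). Counts: {'B': 3, 'A': 2}. Majority class: B.

B


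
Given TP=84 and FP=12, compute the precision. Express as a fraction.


Precision = TP / (TP + FP) = 84 / 96 = 7/8.

7/8


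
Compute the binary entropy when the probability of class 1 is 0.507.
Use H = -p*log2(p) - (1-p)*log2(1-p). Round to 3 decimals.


H = -0.507*log2(0.507) - 0.493*log2(0.493) = 1.000.

1.000


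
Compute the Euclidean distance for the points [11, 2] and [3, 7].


d = sqrt(sum of squared differences). (11-3)^2=64, (2-7)^2=25. Sum = 89.

sqrt(89)


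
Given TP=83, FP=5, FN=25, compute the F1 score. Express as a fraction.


Precision = 83/88 = 83/88. Recall = 83/108 = 83/108. F1 = 2*P*R/(P+R) = 83/98.

83/98


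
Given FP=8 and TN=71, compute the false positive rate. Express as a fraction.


FPR = FP / (FP + TN) = 8 / 79 = 8/79.

8/79


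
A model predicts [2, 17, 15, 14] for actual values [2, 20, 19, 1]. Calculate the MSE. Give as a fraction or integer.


MSE = (1/4) * ((2-2)^2=0 + (20-17)^2=9 + (19-15)^2=16 + (1-14)^2=169). Sum = 194. MSE = 97/2.

97/2


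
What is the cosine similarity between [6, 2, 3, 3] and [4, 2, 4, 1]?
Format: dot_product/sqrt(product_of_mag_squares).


dot = 43. |a|^2 = 58, |b|^2 = 37. cos = 43/sqrt(2146).

43/sqrt(2146)


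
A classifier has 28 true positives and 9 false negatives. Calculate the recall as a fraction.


Recall = TP / (TP + FN) = 28 / 37 = 28/37.

28/37


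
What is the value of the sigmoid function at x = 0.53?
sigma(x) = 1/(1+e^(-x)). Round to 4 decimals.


sigma(0.53) = 1/(1+e^(-0.53)) = 1/(1+0.588605) = 1/1.588605 = 0.6295.

0.6295


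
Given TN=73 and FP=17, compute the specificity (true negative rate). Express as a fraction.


Specificity = TN / (TN + FP) = 73 / 90 = 73/90.

73/90


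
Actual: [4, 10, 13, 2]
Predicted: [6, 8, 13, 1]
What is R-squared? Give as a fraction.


Mean(y) = 29/4. SS_res = 9. SS_tot = 315/4. R^2 = 1 - 9/(315/4) = 31/35.

31/35


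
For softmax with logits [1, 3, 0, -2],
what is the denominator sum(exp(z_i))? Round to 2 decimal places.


Denom = e^1=2.7183 + e^3=20.0855 + e^0=1.0000 + e^-2=0.1353. Sum = 23.9391, which rounds to 23.94.

23.94


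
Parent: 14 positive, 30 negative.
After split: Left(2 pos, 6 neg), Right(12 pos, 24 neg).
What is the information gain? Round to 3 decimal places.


H(parent) = 0.9024. H(left) = 0.8113, H(right) = 0.9183. Weighted = (8/44)*0.8113 + (36/44)*0.9183 = 0.8988. IG = 0.9024 - 0.8988 = 0.0036, which rounds to 0.004.

0.004


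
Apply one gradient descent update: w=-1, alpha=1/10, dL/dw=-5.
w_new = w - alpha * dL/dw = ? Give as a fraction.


w_new = -1 - 1/10 * -5 = -1 - -1/2 = -1/2.

-1/2


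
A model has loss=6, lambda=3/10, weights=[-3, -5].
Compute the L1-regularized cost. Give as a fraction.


L1 norm = sum(|w|) = 8. J = 6 + 3/10 * 8 = 42/5.

42/5


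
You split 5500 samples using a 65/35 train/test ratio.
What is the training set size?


Test set = 5500 * 35% = 1925. Training set = 5500 - 1925 = 3575.

3575


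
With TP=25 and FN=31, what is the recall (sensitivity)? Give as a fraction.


Recall = TP / (TP + FN) = 25 / 56 = 25/56.

25/56


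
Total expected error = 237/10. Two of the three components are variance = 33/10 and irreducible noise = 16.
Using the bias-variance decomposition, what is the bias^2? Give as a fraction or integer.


Total error = bias^2 + variance + irreducible noise. So bias^2 = 237/10 - 33/10 - 16 = 22/5.

22/5


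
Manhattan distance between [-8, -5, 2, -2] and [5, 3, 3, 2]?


d = sum of absolute differences: |-8-5|=13 + |-5-3|=8 + |2-3|=1 + |-2-2|=4 = 26.

26


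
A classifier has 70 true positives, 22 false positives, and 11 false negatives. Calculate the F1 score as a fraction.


Precision = 70/92 = 35/46. Recall = 70/81 = 70/81. F1 = 2*P*R/(P+R) = 140/173.

140/173


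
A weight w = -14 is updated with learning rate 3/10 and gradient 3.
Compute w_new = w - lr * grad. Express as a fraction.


w_new = -14 - 3/10 * 3 = -14 - 9/10 = -149/10.

-149/10


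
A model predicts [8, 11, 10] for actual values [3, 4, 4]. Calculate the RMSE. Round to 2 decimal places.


MSE = 36.6667. RMSE = sqrt(36.6667) = 6.06.

6.06


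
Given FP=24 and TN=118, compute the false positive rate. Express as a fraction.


FPR = FP / (FP + TN) = 24 / 142 = 12/71.

12/71


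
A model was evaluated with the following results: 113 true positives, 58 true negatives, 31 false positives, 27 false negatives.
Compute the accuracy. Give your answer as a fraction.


Accuracy = (TP + TN) / (TP + TN + FP + FN) = (113 + 58) / 229 = 171/229.

171/229


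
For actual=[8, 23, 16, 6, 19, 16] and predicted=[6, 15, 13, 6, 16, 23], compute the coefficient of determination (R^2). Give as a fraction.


Mean(y) = 44/3. SS_res = 135. SS_tot = 634/3. R^2 = 1 - 135/(634/3) = 229/634.

229/634


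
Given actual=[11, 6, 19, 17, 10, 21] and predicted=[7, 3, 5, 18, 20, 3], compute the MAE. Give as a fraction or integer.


MAE = (1/6) * (|11-7|=4 + |6-3|=3 + |19-5|=14 + |17-18|=1 + |10-20|=10 + |21-3|=18). Sum = 50. MAE = 25/3.

25/3


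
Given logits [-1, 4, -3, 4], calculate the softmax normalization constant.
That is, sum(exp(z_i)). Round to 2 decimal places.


Denom = e^-1=0.3679 + e^4=54.5982 + e^-3=0.0498 + e^4=54.5982. Sum = 109.6141, which rounds to 109.61.

109.61


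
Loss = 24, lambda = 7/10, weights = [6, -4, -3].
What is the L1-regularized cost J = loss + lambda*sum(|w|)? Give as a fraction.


L1 norm = sum(|w|) = 13. J = 24 + 7/10 * 13 = 331/10.

331/10


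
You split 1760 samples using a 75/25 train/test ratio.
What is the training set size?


Test set = 1760 * 25% = 440. Training set = 1760 - 440 = 1320.

1320


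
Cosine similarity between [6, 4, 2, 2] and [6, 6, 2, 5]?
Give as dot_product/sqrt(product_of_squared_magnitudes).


dot = 74. |a|^2 = 60, |b|^2 = 101. cos = 74/sqrt(6060).

74/sqrt(6060)


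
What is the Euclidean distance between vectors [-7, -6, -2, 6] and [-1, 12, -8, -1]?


d = sqrt(sum of squared differences). (-7--1)^2=36, (-6-12)^2=324, (-2--8)^2=36, (6--1)^2=49. Sum = 445.

sqrt(445)


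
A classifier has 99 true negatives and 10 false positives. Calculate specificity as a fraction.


Specificity = TN / (TN + FP) = 99 / 109 = 99/109.

99/109


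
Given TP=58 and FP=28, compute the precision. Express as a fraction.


Precision = TP / (TP + FP) = 58 / 86 = 29/43.

29/43


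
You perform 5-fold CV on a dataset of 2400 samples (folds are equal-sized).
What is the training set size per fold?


Each validation fold has 2400/5 = 480 samples. Training set = 2400 - 480 = 1920.

1920


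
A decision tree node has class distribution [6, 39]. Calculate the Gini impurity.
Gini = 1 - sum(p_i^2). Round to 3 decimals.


Total = 45. Proportions: 6/45, 39/45. sum(p_i^2) = 0.7689. Gini = 1 - 0.7689 = 0.2311, which rounds to 0.231.

0.231


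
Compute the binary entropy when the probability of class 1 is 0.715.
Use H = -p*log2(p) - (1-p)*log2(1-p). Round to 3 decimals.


H = -0.715*log2(0.715) - 0.285*log2(0.285) = 0.862.

0.862


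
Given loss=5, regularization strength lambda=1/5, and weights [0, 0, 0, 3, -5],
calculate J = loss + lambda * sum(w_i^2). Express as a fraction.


L2 sq norm = sum(w^2) = 34. J = 5 + 1/5 * 34 = 59/5.

59/5


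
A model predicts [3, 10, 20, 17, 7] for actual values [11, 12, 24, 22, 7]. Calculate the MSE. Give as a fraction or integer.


MSE = (1/5) * ((11-3)^2=64 + (12-10)^2=4 + (24-20)^2=16 + (22-17)^2=25 + (7-7)^2=0). Sum = 109. MSE = 109/5.

109/5


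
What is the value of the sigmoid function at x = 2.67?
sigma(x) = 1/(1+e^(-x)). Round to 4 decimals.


sigma(2.67) = 1/(1+e^(-2.67)) = 1/(1+0.069252) = 1/1.069252 = 0.9352.

0.9352


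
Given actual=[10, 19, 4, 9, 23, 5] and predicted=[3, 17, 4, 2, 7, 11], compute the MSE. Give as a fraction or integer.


MSE = (1/6) * ((10-3)^2=49 + (19-17)^2=4 + (4-4)^2=0 + (9-2)^2=49 + (23-7)^2=256 + (5-11)^2=36). Sum = 394. MSE = 197/3.

197/3


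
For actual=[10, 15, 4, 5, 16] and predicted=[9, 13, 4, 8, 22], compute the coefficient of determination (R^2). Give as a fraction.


Mean(y) = 10. SS_res = 50. SS_tot = 122. R^2 = 1 - 50/(122) = 36/61.

36/61


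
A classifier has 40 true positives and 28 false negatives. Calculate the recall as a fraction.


Recall = TP / (TP + FN) = 40 / 68 = 10/17.

10/17


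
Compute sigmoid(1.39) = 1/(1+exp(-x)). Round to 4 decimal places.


sigma(1.39) = 1/(1+e^(-1.39)) = 1/(1+0.249075) = 1/1.249075 = 0.8006.

0.8006


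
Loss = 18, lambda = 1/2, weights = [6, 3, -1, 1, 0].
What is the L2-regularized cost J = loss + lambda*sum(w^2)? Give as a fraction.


L2 sq norm = sum(w^2) = 47. J = 18 + 1/2 * 47 = 83/2.

83/2


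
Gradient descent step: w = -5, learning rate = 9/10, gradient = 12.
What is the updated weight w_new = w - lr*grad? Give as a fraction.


w_new = -5 - 9/10 * 12 = -5 - 54/5 = -79/5.

-79/5


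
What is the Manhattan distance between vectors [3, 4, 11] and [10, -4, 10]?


d = sum of absolute differences: |3-10|=7 + |4--4|=8 + |11-10|=1 = 16.

16


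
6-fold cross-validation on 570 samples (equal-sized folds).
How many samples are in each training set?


Each validation fold has 570/6 = 95 samples. Training set = 570 - 95 = 475.

475


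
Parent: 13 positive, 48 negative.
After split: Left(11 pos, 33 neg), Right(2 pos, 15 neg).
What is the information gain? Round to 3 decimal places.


H(parent) = 0.7474. H(left) = 0.8113, H(right) = 0.5226. Weighted = (44/61)*0.8113 + (17/61)*0.5226 = 0.7308. IG = 0.7474 - 0.7308 = 0.0166, which rounds to 0.017.

0.017


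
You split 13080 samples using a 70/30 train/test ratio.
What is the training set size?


Test set = 13080 * 30% = 3924. Training set = 13080 - 3924 = 9156.

9156


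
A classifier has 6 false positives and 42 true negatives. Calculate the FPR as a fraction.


FPR = FP / (FP + TN) = 6 / 48 = 1/8.

1/8


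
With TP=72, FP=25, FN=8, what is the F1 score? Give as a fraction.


Precision = 72/97 = 72/97. Recall = 72/80 = 9/10. F1 = 2*P*R/(P+R) = 48/59.

48/59


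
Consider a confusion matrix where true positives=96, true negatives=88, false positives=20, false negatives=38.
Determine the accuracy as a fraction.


Accuracy = (TP + TN) / (TP + TN + FP + FN) = (96 + 88) / 242 = 92/121.

92/121


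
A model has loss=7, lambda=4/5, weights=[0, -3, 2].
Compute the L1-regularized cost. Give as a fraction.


L1 norm = sum(|w|) = 5. J = 7 + 4/5 * 5 = 11.

11


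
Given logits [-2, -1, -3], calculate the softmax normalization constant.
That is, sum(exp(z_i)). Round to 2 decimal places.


Denom = e^-2=0.1353 + e^-1=0.3679 + e^-3=0.0498. Sum = 0.5530, which rounds to 0.55.

0.55


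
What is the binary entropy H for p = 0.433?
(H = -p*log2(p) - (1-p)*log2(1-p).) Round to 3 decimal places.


H = -0.433*log2(0.433) - 0.567*log2(0.567) = 0.987.

0.987


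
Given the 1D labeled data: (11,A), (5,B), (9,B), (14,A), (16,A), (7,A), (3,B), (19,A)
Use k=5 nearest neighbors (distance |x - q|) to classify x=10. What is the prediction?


Distances: |11-10|=1, |5-10|=5, |9-10|=1, |14-10|=4, |16-10|=6, |7-10|=3, |3-10|=7, |19-10|=9. 5 nearest: (11,A), (9,B), (7,A), (14,A), (5,B). Counts: {'A': 3, 'B': 2}. Majority class: A.

A


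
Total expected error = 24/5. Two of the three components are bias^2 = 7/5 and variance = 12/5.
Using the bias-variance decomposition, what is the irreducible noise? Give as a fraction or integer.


Total error = bias^2 + variance + irreducible noise. So irreducible noise = 24/5 - 7/5 - 12/5 = 1.

1


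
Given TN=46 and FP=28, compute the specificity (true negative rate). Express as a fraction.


Specificity = TN / (TN + FP) = 46 / 74 = 23/37.

23/37


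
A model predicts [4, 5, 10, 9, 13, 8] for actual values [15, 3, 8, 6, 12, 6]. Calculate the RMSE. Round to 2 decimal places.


MSE = 23.8333. RMSE = sqrt(23.8333) = 4.88.

4.88


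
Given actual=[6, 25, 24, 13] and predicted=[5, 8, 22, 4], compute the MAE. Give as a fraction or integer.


MAE = (1/4) * (|6-5|=1 + |25-8|=17 + |24-22|=2 + |13-4|=9). Sum = 29. MAE = 29/4.

29/4


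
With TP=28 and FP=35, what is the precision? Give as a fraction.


Precision = TP / (TP + FP) = 28 / 63 = 4/9.

4/9


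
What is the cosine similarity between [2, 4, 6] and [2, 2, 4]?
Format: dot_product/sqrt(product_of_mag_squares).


dot = 36. |a|^2 = 56, |b|^2 = 24. cos = 36/sqrt(1344).

36/sqrt(1344)


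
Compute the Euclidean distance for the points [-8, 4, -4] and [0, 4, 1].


d = sqrt(sum of squared differences). (-8-0)^2=64, (4-4)^2=0, (-4-1)^2=25. Sum = 89.

sqrt(89)


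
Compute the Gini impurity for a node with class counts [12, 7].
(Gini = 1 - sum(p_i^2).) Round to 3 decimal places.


Total = 19. Proportions: 12/19, 7/19. sum(p_i^2) = 0.5346. Gini = 1 - 0.5346 = 0.4654, which rounds to 0.465.

0.465


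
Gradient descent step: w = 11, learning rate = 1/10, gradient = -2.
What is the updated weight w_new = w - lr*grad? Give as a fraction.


w_new = 11 - 1/10 * -2 = 11 - -1/5 = 56/5.

56/5


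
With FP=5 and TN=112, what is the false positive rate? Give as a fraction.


FPR = FP / (FP + TN) = 5 / 117 = 5/117.

5/117


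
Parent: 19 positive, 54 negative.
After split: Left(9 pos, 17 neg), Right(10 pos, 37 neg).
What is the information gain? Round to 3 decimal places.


H(parent) = 0.8272. H(left) = 0.9306, H(right) = 0.7467. Weighted = (26/73)*0.9306 + (47/73)*0.7467 = 0.8122. IG = 0.8272 - 0.8122 = 0.0150, which rounds to 0.015.

0.015


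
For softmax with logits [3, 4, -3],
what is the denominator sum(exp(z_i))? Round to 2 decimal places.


Denom = e^3=20.0855 + e^4=54.5982 + e^-3=0.0498. Sum = 74.7335, which rounds to 74.73.

74.73


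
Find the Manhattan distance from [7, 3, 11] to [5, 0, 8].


d = sum of absolute differences: |7-5|=2 + |3-0|=3 + |11-8|=3 = 8.

8


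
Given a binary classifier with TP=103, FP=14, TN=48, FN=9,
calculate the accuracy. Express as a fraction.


Accuracy = (TP + TN) / (TP + TN + FP + FN) = (103 + 48) / 174 = 151/174.

151/174


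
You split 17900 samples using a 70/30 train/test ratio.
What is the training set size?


Test set = 17900 * 30% = 5370. Training set = 17900 - 5370 = 12530.

12530


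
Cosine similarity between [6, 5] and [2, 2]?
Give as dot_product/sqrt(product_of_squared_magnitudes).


dot = 22. |a|^2 = 61, |b|^2 = 8. cos = 22/sqrt(488).

22/sqrt(488)


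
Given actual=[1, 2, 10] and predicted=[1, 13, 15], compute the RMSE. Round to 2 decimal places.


MSE = 48.6667. RMSE = sqrt(48.6667) = 6.98.

6.98


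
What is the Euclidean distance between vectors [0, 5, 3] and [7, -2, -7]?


d = sqrt(sum of squared differences). (0-7)^2=49, (5--2)^2=49, (3--7)^2=100. Sum = 198.

sqrt(198)


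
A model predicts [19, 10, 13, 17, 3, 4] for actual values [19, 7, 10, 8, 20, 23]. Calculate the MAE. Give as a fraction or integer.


MAE = (1/6) * (|19-19|=0 + |7-10|=3 + |10-13|=3 + |8-17|=9 + |20-3|=17 + |23-4|=19). Sum = 51. MAE = 17/2.

17/2


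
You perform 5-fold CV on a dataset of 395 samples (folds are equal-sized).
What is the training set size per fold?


Each validation fold has 395/5 = 79 samples. Training set = 395 - 79 = 316.

316


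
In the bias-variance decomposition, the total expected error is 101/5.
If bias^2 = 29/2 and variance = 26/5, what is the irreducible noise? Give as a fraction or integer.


Total error = bias^2 + variance + irreducible noise. So irreducible noise = 101/5 - 29/2 - 26/5 = 1/2.

1/2


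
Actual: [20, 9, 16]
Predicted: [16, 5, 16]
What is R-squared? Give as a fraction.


Mean(y) = 15. SS_res = 32. SS_tot = 62. R^2 = 1 - 32/(62) = 15/31.

15/31


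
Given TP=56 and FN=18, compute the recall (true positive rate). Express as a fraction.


Recall = TP / (TP + FN) = 56 / 74 = 28/37.

28/37


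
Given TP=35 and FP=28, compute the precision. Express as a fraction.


Precision = TP / (TP + FP) = 35 / 63 = 5/9.

5/9


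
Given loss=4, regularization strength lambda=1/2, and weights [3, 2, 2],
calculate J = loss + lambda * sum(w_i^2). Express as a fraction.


L2 sq norm = sum(w^2) = 17. J = 4 + 1/2 * 17 = 25/2.

25/2


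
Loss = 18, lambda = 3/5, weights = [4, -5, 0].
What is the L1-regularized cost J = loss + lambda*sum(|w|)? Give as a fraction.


L1 norm = sum(|w|) = 9. J = 18 + 3/5 * 9 = 117/5.

117/5


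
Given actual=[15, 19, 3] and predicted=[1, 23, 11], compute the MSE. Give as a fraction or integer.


MSE = (1/3) * ((15-1)^2=196 + (19-23)^2=16 + (3-11)^2=64). Sum = 276. MSE = 92.

92


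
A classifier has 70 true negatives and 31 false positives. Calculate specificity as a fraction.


Specificity = TN / (TN + FP) = 70 / 101 = 70/101.

70/101


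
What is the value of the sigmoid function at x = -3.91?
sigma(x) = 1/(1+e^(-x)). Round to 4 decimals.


sigma(-3.91) = 1/(1+e^(3.91)) = 1/(1+49.898952) = 1/50.898952 = 0.0196.

0.0196


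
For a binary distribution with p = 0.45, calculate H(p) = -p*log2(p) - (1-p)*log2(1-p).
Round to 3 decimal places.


H = -0.45*log2(0.45) - 0.55*log2(0.55) = 0.993.

0.993


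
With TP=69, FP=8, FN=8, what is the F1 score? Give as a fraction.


Precision = 69/77 = 69/77. Recall = 69/77 = 69/77. F1 = 2*P*R/(P+R) = 69/77.

69/77


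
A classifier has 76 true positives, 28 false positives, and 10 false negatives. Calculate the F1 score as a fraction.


Precision = 76/104 = 19/26. Recall = 76/86 = 38/43. F1 = 2*P*R/(P+R) = 4/5.

4/5


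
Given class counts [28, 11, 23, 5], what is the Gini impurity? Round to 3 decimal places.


Total = 67. Proportions: 28/67, 11/67, 23/67, 5/67. sum(p_i^2) = 0.3250. Gini = 1 - 0.3250 = 0.6750, which rounds to 0.675.

0.675


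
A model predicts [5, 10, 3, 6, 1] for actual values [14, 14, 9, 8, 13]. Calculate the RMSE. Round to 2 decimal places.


MSE = 56.2000. RMSE = sqrt(56.2000) = 7.50.

7.50


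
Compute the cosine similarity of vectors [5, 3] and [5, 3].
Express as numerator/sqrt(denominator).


dot = 34. |a|^2 = 34, |b|^2 = 34. cos = 34/sqrt(1156).

34/sqrt(1156)


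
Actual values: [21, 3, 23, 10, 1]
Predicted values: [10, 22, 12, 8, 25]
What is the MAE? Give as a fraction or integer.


MAE = (1/5) * (|21-10|=11 + |3-22|=19 + |23-12|=11 + |10-8|=2 + |1-25|=24). Sum = 67. MAE = 67/5.

67/5


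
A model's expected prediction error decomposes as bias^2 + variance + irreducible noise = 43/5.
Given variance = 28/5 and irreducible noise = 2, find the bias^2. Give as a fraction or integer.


Total error = bias^2 + variance + irreducible noise. So bias^2 = 43/5 - 28/5 - 2 = 1.

1


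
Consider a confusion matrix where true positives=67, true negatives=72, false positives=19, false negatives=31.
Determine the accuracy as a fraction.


Accuracy = (TP + TN) / (TP + TN + FP + FN) = (67 + 72) / 189 = 139/189.

139/189


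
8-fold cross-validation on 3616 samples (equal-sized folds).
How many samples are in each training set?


Each validation fold has 3616/8 = 452 samples. Training set = 3616 - 452 = 3164.

3164


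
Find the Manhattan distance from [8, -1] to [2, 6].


d = sum of absolute differences: |8-2|=6 + |-1-6|=7 = 13.

13


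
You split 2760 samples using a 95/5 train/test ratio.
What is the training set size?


Test set = 2760 * 5% = 138. Training set = 2760 - 138 = 2622.

2622


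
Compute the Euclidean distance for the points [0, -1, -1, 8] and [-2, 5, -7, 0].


d = sqrt(sum of squared differences). (0--2)^2=4, (-1-5)^2=36, (-1--7)^2=36, (8-0)^2=64. Sum = 140.

sqrt(140)


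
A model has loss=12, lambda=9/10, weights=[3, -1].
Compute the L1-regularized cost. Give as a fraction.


L1 norm = sum(|w|) = 4. J = 12 + 9/10 * 4 = 78/5.

78/5


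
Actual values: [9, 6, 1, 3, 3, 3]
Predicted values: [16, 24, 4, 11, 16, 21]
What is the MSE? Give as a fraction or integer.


MSE = (1/6) * ((9-16)^2=49 + (6-24)^2=324 + (1-4)^2=9 + (3-11)^2=64 + (3-16)^2=169 + (3-21)^2=324). Sum = 939. MSE = 313/2.

313/2


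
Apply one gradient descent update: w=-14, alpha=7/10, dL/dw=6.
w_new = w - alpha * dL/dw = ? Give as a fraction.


w_new = -14 - 7/10 * 6 = -14 - 21/5 = -91/5.

-91/5


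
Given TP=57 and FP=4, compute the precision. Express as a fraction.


Precision = TP / (TP + FP) = 57 / 61 = 57/61.

57/61


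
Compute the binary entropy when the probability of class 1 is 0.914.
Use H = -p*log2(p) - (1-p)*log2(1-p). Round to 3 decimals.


H = -0.914*log2(0.914) - 0.086*log2(0.086) = 0.423.

0.423


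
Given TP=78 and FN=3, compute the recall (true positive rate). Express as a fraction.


Recall = TP / (TP + FN) = 78 / 81 = 26/27.

26/27


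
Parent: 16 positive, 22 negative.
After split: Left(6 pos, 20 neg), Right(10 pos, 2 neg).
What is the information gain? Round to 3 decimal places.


H(parent) = 0.9819. H(left) = 0.7793, H(right) = 0.6500. Weighted = (26/38)*0.7793 + (12/38)*0.6500 = 0.7385. IG = 0.9819 - 0.7385 = 0.2434, which rounds to 0.243.

0.243


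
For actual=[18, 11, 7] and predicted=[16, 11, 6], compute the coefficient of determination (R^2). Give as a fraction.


Mean(y) = 12. SS_res = 5. SS_tot = 62. R^2 = 1 - 5/(62) = 57/62.

57/62


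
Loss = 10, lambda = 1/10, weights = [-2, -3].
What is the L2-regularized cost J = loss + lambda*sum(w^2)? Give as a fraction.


L2 sq norm = sum(w^2) = 13. J = 10 + 1/10 * 13 = 113/10.

113/10


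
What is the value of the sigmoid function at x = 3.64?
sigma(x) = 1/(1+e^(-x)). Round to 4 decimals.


sigma(3.64) = 1/(1+e^(-3.64)) = 1/(1+0.026252) = 1/1.026252 = 0.9744.

0.9744


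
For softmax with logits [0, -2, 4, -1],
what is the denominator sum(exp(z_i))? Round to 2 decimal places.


Denom = e^0=1.0000 + e^-2=0.1353 + e^4=54.5982 + e^-1=0.3679. Sum = 56.1014, which rounds to 56.10.

56.10


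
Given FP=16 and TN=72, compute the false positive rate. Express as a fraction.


FPR = FP / (FP + TN) = 16 / 88 = 2/11.

2/11


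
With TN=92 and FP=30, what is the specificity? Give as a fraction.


Specificity = TN / (TN + FP) = 92 / 122 = 46/61.

46/61


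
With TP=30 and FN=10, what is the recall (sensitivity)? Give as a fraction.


Recall = TP / (TP + FN) = 30 / 40 = 3/4.

3/4


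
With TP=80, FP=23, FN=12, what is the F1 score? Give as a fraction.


Precision = 80/103 = 80/103. Recall = 80/92 = 20/23. F1 = 2*P*R/(P+R) = 32/39.

32/39


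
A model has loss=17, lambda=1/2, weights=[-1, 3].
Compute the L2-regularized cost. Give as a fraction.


L2 sq norm = sum(w^2) = 10. J = 17 + 1/2 * 10 = 22.

22


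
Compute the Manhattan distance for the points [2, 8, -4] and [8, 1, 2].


d = sum of absolute differences: |2-8|=6 + |8-1|=7 + |-4-2|=6 = 19.

19


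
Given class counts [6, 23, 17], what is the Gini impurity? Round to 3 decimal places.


Total = 46. Proportions: 6/46, 23/46, 17/46. sum(p_i^2) = 0.4036. Gini = 1 - 0.4036 = 0.5964, which rounds to 0.596.

0.596


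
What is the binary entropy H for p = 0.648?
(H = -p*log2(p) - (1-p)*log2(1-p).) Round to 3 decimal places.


H = -0.648*log2(0.648) - 0.352*log2(0.352) = 0.936.

0.936


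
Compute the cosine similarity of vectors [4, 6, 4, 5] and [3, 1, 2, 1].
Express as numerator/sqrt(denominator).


dot = 31. |a|^2 = 93, |b|^2 = 15. cos = 31/sqrt(1395).

31/sqrt(1395)


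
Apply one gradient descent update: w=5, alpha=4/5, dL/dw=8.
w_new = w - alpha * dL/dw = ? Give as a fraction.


w_new = 5 - 4/5 * 8 = 5 - 32/5 = -7/5.

-7/5


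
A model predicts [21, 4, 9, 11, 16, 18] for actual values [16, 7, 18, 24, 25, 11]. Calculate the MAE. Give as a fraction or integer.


MAE = (1/6) * (|16-21|=5 + |7-4|=3 + |18-9|=9 + |24-11|=13 + |25-16|=9 + |11-18|=7). Sum = 46. MAE = 23/3.

23/3


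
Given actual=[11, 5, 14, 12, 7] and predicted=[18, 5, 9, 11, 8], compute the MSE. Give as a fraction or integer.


MSE = (1/5) * ((11-18)^2=49 + (5-5)^2=0 + (14-9)^2=25 + (12-11)^2=1 + (7-8)^2=1). Sum = 76. MSE = 76/5.

76/5


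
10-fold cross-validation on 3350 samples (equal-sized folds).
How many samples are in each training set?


Each validation fold has 3350/10 = 335 samples. Training set = 3350 - 335 = 3015.

3015


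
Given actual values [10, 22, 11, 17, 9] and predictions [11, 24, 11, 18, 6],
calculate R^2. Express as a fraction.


Mean(y) = 69/5. SS_res = 15. SS_tot = 614/5. R^2 = 1 - 15/(614/5) = 539/614.

539/614


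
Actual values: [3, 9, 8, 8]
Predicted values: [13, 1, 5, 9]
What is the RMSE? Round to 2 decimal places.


MSE = 43.5000. RMSE = sqrt(43.5000) = 6.60.

6.60


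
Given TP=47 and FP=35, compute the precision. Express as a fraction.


Precision = TP / (TP + FP) = 47 / 82 = 47/82.

47/82


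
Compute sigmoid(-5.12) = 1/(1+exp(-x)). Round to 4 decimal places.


sigma(-5.12) = 1/(1+e^(5.12)) = 1/(1+167.335370) = 1/168.335370 = 0.0059.

0.0059


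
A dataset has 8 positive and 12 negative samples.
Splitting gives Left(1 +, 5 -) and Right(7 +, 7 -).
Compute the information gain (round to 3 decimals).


H(parent) = 0.9710. H(left) = 0.6500, H(right) = 1.0000. Weighted = (6/20)*0.6500 + (14/20)*1.0000 = 0.8950. IG = 0.9710 - 0.8950 = 0.0760, which rounds to 0.076.

0.076


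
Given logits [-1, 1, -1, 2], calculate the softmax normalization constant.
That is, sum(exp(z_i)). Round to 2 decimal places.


Denom = e^-1=0.3679 + e^1=2.7183 + e^-1=0.3679 + e^2=7.3891. Sum = 10.8432, which rounds to 10.84.

10.84


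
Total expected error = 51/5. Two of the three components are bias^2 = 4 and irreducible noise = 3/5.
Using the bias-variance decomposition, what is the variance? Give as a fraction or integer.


Total error = bias^2 + variance + irreducible noise. So variance = 51/5 - 4 - 3/5 = 28/5.

28/5


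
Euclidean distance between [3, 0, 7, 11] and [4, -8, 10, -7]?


d = sqrt(sum of squared differences). (3-4)^2=1, (0--8)^2=64, (7-10)^2=9, (11--7)^2=324. Sum = 398.

sqrt(398)


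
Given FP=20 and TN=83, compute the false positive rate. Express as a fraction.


FPR = FP / (FP + TN) = 20 / 103 = 20/103.

20/103


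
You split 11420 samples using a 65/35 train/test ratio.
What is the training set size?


Test set = 11420 * 35% = 3997. Training set = 11420 - 3997 = 7423.

7423


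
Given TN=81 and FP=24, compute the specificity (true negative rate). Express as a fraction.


Specificity = TN / (TN + FP) = 81 / 105 = 27/35.

27/35


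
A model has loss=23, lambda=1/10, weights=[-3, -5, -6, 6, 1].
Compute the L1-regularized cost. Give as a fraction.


L1 norm = sum(|w|) = 21. J = 23 + 1/10 * 21 = 251/10.

251/10


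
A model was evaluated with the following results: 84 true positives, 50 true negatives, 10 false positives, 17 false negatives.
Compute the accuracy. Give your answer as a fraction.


Accuracy = (TP + TN) / (TP + TN + FP + FN) = (84 + 50) / 161 = 134/161.

134/161


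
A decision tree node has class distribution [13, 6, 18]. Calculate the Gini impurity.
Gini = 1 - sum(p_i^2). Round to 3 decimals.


Total = 37. Proportions: 13/37, 6/37, 18/37. sum(p_i^2) = 0.3864. Gini = 1 - 0.3864 = 0.6136, which rounds to 0.614.

0.614


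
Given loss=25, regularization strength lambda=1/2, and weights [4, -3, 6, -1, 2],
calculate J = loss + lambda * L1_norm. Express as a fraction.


L1 norm = sum(|w|) = 16. J = 25 + 1/2 * 16 = 33.

33


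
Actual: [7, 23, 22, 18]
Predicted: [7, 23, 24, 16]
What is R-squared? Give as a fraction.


Mean(y) = 35/2. SS_res = 8. SS_tot = 161. R^2 = 1 - 8/(161) = 153/161.

153/161


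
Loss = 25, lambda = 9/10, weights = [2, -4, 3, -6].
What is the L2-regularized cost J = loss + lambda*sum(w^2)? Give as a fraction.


L2 sq norm = sum(w^2) = 65. J = 25 + 9/10 * 65 = 167/2.

167/2


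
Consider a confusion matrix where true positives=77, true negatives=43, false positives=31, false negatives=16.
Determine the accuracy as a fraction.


Accuracy = (TP + TN) / (TP + TN + FP + FN) = (77 + 43) / 167 = 120/167.

120/167


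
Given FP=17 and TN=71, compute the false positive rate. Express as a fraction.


FPR = FP / (FP + TN) = 17 / 88 = 17/88.

17/88


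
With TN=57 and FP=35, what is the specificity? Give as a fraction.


Specificity = TN / (TN + FP) = 57 / 92 = 57/92.

57/92


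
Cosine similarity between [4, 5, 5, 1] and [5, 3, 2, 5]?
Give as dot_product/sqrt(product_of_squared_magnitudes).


dot = 50. |a|^2 = 67, |b|^2 = 63. cos = 50/sqrt(4221).

50/sqrt(4221)


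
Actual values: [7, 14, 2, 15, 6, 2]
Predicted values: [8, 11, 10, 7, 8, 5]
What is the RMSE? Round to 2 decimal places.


MSE = 25.1667. RMSE = sqrt(25.1667) = 5.02.

5.02


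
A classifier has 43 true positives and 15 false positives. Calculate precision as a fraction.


Precision = TP / (TP + FP) = 43 / 58 = 43/58.

43/58


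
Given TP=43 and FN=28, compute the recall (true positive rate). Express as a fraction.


Recall = TP / (TP + FN) = 43 / 71 = 43/71.

43/71


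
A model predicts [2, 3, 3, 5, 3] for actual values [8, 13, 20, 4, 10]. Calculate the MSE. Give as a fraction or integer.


MSE = (1/5) * ((8-2)^2=36 + (13-3)^2=100 + (20-3)^2=289 + (4-5)^2=1 + (10-3)^2=49). Sum = 475. MSE = 95.

95


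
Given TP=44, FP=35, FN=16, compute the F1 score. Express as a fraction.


Precision = 44/79 = 44/79. Recall = 44/60 = 11/15. F1 = 2*P*R/(P+R) = 88/139.

88/139


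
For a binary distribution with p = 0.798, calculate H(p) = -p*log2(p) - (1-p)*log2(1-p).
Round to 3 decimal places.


H = -0.798*log2(0.798) - 0.202*log2(0.202) = 0.726.

0.726


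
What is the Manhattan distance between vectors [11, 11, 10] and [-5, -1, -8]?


d = sum of absolute differences: |11--5|=16 + |11--1|=12 + |10--8|=18 = 46.

46


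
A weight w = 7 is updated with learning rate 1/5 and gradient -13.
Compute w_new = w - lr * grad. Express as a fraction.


w_new = 7 - 1/5 * -13 = 7 - -13/5 = 48/5.

48/5


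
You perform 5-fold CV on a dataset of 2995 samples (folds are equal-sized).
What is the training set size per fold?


Each validation fold has 2995/5 = 599 samples. Training set = 2995 - 599 = 2396.

2396


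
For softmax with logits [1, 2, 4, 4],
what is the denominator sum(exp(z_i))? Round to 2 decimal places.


Denom = e^1=2.7183 + e^2=7.3891 + e^4=54.5982 + e^4=54.5982. Sum = 119.3038, which rounds to 119.30.

119.30


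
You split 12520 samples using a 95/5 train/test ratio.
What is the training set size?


Test set = 12520 * 5% = 626. Training set = 12520 - 626 = 11894.

11894


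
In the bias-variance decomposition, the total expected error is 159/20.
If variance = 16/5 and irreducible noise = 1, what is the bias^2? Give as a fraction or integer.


Total error = bias^2 + variance + irreducible noise. So bias^2 = 159/20 - 16/5 - 1 = 15/4.

15/4


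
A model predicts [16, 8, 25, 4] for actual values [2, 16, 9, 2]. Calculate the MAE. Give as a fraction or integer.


MAE = (1/4) * (|2-16|=14 + |16-8|=8 + |9-25|=16 + |2-4|=2). Sum = 40. MAE = 10.

10


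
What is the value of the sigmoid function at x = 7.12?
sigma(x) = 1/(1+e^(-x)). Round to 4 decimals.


sigma(7.12) = 1/(1+e^(-7.12)) = 1/(1+0.000809) = 1/1.000809 = 0.9992.

0.9992
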